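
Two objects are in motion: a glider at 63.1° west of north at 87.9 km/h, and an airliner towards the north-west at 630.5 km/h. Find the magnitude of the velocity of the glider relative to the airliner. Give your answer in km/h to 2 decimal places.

547.63 km/h

Taking east as x and north as y: glider velocity = (-78.389, 39.769) km/h; airliner velocity = (-445.831, 445.831) km/h.
Velocity of glider relative to airliner = (-78.389, 39.769) − (-445.831, 445.831) = (367.442, -406.062) km/h.
Magnitude = |(367.442, -406.062)| = 547.631 km/h.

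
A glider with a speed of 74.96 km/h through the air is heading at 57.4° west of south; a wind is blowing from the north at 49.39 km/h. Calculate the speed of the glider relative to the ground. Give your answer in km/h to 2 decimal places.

109.76 km/h

Taking east as x and north as y: velocity relative to the air = (-63.150, -40.386) km/h; the air relative to ground = (0.000, -49.390) km/h.
Velocity relative to ground = (-63.150, -40.386) + (0.000, -49.390) = (-63.150, -89.776) km/h.
Speed = |(-63.150, -89.776)| = 109.762 km/h.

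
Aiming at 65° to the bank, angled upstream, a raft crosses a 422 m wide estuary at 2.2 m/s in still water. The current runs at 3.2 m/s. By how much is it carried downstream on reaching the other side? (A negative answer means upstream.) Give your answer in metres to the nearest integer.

480 m

Perpendicular speed = 1.994 m/s; crossing time = 422 / 1.994 = 211.648 s.
Net downstream speed = 2.270 m/s.
Drift = 2.270 × 211.648 = 480.492 m (downstream).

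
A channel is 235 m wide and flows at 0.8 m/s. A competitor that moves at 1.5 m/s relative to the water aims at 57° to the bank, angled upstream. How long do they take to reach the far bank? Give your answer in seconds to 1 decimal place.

186.8 s

The component of the competitor's velocity perpendicular to the bank is 1.5 × sin 57° = 1.258 m/s.
The current is parallel to the bank, so it does not affect the crossing time.
Time = 235 / 1.258 = 186.804 s.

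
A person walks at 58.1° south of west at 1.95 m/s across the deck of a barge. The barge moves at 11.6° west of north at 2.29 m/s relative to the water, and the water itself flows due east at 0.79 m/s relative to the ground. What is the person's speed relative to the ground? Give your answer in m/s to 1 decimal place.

0.9 m/s

In east/north components (m/s): person relative to barge = (-1.030, -1.655); barge relative to water = (-0.460, 2.243); water relative to ground = (0.790, 0.000).
Sum = (-0.701, 0.588) m/s.
Speed = |(-0.701, 0.588)| = 0.915 m/s.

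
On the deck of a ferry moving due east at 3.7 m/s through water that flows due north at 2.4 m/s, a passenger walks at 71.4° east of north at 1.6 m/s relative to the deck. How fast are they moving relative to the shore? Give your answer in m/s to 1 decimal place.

6.0 m/s

In east/north components (m/s): passenger relative to ferry = (1.516, 0.510); ferry relative to water = (3.700, 0.000); water relative to ground = (0.000, 2.400).
Sum = (5.216, 2.910) m/s.
Speed = |(5.216, 2.910)| = 5.973 m/s.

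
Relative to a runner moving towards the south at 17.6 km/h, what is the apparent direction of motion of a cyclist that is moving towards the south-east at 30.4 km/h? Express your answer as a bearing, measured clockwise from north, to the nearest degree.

100°

Taking east as x and north as y: cyclist velocity = (21.496, -21.496) km/h; runner velocity = (0.000, -17.600) km/h.
Velocity of cyclist relative to runner = (21.496, -21.496) − (0.000, -17.600) = (21.496, -3.896) km/h.
Bearing = atan2(21.50, -3.90) = 100.27° clockwise from north.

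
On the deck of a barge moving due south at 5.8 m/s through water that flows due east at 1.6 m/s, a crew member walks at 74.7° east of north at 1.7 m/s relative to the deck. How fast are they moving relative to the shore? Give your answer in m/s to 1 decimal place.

6.3 m/s

In east/north components (m/s): crew member relative to barge = (1.640, 0.449); barge relative to water = (0.000, -5.800); water relative to ground = (1.600, 0.000).
Sum = (3.240, -5.351) m/s.
Speed = |(3.240, -5.351)| = 6.256 m/s.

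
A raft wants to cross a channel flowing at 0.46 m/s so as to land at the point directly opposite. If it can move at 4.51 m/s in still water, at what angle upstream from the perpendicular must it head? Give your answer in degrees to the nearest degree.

6°

To cancel the current, the upstream component of the raft's velocity must equal the flow: 4.51 sin θ = 0.46.
sin θ = 0.46 / 4.51 = 0.1020.
θ = arcsin(0.1020) = 5.854°.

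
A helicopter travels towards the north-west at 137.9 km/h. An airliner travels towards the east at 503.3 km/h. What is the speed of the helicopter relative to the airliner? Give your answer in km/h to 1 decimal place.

608.7 km/h

Taking east as x and north as y: helicopter velocity = (-97.510, 97.510) km/h; airliner velocity = (503.300, 0.000) km/h.
Velocity of helicopter relative to airliner = (-97.510, 97.510) − (503.300, 0.000) = (-600.810, 97.510) km/h.
Magnitude = |(-600.810, 97.510)| = 608.671 km/h.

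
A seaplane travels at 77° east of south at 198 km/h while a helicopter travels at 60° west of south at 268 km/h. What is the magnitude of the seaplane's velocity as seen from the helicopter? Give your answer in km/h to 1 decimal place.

Taking east as x and north as y: seaplane velocity = (192.925, -44.540) km/h; helicopter velocity = (-232.095, -134.000) km/h.
Velocity of seaplane relative to helicopter = (192.925, -44.540) − (-232.095, -134.000) = (425.020, 89.460) km/h.
Magnitude = |(425.020, 89.460)| = 434.333 km/h.

434.3 km/h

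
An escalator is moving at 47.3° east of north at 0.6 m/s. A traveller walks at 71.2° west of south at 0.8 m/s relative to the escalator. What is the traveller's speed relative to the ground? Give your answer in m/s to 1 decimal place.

0.3 m/s

Taking east as x and north as y: escalator velocity = (0.441, 0.407) m/s; traveller velocity relative to escalator = (-0.757, -0.258) m/s.
Velocity relative to ground = (0.441, 0.407) + (-0.757, -0.258) = (-0.316, 0.149) m/s.
Speed = |(-0.316, 0.149)| = 0.350 m/s.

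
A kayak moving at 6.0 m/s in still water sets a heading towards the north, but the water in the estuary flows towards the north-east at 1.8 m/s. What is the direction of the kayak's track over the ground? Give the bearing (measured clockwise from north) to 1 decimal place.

Taking east as x and north as y: velocity relative to the water = (0.000, 6.000) m/s; the water relative to ground = (1.273, 1.273) m/s.
Velocity relative to ground = (0.000, 6.000) + (1.273, 1.273) = (1.273, 7.273) m/s.
Bearing = atan2(1.27, 7.27) = 9.93° clockwise from north.

009.9°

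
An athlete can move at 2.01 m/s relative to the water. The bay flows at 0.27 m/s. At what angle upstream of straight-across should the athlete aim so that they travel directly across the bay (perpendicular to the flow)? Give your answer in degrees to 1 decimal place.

To cancel the current, the upstream component of the athlete's velocity must equal the flow: 2.01 sin θ = 0.27.
sin θ = 0.27 / 2.01 = 0.1343.
θ = arcsin(0.1343) = 7.720°.

7.7°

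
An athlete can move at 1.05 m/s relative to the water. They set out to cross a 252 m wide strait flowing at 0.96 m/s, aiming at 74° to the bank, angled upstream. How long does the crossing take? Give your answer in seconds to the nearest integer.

The component of the athlete's velocity perpendicular to the bank is 1.05 × sin 74° = 1.009 m/s.
The current is parallel to the bank, so it does not affect the crossing time.
Time = 252 / 1.009 = 249.672 s.

250 s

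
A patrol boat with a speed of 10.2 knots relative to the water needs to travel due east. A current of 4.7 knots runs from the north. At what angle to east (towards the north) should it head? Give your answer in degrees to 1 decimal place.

The current pushes perpendicular to the desired track; the heading must have a component into the current equal to 4.7 knots: 10.2 sin θ = 4.7.
sin θ = 0.4608, so θ = 27.438°.

27.4°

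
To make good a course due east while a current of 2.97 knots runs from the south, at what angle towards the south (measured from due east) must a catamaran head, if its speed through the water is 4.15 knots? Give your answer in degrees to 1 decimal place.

45.7°

The current pushes perpendicular to the desired track; the heading must have a component into the current equal to 2.97 knots: 4.15 sin θ = 2.97.
sin θ = 0.7157, so θ = 45.698°.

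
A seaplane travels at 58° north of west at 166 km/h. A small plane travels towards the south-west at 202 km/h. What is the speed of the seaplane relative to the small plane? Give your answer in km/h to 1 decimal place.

Taking east as x and north as y: seaplane velocity = (-87.967, 140.776) km/h; small plane velocity = (-142.836, -142.836) km/h.
Velocity of seaplane relative to small plane = (-87.967, 140.776) − (-142.836, -142.836) = (54.869, 283.612) km/h.
Magnitude = |(54.869, 283.612)| = 288.870 km/h.

288.9 km/h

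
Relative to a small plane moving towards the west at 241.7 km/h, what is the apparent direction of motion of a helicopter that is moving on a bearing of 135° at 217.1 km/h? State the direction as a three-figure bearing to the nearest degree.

Taking east as x and north as y: helicopter velocity = (153.513, -153.513) km/h; small plane velocity = (-241.700, 0.000) km/h.
Velocity of helicopter relative to small plane = (153.513, -153.513) − (-241.700, 0.000) = (395.213, -153.513) km/h.
Bearing = atan2(395.21, -153.51) = 111.23° clockwise from north.

111°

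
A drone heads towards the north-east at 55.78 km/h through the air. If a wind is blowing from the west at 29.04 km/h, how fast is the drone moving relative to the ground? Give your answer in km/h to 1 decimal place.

Taking east as x and north as y: velocity relative to the air = (39.442, 39.442) km/h; the air relative to ground = (29.040, 0.000) km/h.
Velocity relative to ground = (39.442, 39.442) + (29.040, 0.000) = (68.482, 39.442) km/h.
Speed = |(68.482, 39.442)| = 79.029 km/h.

79.0 km/h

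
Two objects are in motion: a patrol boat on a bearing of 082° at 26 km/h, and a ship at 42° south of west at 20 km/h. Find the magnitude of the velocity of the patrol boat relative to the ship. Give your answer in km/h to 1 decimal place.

Taking east as x and north as y: patrol boat velocity = (25.747, 3.619) km/h; ship velocity = (-14.863, -13.383) km/h.
Velocity of patrol boat relative to ship = (25.747, 3.619) − (-14.863, -13.383) = (40.610, 17.001) km/h.
Magnitude = |(40.610, 17.001)| = 44.025 km/h.

44.0 km/h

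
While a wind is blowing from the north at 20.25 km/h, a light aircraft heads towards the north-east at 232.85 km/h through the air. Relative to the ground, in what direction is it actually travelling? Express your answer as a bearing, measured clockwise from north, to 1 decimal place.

048.7°

Taking east as x and north as y: velocity relative to the air = (164.650, 164.650) km/h; the air relative to ground = (0.000, -20.250) km/h.
Velocity relative to ground = (164.650, 164.650) + (0.000, -20.250) = (164.650, 144.400) km/h.
Bearing = atan2(164.65, 144.40) = 48.75° clockwise from north.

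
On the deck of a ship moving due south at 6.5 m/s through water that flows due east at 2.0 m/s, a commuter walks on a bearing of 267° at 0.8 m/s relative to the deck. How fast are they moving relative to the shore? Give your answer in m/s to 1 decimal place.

In east/north components (m/s): commuter relative to ship = (-0.799, -0.042); ship relative to water = (0.000, -6.500); water relative to ground = (2.000, 0.000).
Sum = (1.201, -6.542) m/s.
Speed = |(1.201, -6.542)| = 6.651 m/s.

6.7 m/s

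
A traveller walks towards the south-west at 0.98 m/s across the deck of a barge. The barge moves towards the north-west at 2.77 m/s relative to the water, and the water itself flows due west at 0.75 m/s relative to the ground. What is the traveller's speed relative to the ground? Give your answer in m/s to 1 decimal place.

3.6 m/s

In east/north components (m/s): traveller relative to barge = (-0.693, -0.693); barge relative to water = (-1.959, 1.959); water relative to ground = (-0.750, 0.000).
Sum = (-3.402, 1.266) m/s.
Speed = |(-3.402, 1.266)| = 3.630 m/s.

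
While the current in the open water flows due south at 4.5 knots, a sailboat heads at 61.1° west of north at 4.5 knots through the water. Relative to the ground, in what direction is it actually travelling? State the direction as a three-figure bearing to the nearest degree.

239°

Taking east as x and north as y: velocity relative to the water = (-3.940, 2.175) knots; the water relative to ground = (0.000, -4.500) knots.
Velocity relative to ground = (-3.940, 2.175) + (0.000, -4.500) = (-3.940, -2.325) knots.
Bearing = atan2(-3.94, -2.33) = 239.45° clockwise from north.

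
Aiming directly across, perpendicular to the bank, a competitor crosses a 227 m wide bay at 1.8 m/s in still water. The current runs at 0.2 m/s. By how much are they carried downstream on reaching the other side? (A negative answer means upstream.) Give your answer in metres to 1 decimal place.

25.2 m

Perpendicular speed = 1.800 m/s; crossing time = 227 / 1.800 = 126.111 s.
Net downstream speed = 0.200 m/s.
Drift = 0.200 × 126.111 = 25.222 m (downstream).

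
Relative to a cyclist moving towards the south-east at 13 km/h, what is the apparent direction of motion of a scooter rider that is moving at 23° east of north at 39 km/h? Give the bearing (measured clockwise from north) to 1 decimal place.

Taking east as x and north as y: scooter rider velocity = (15.239, 35.900) km/h; cyclist velocity = (9.192, -9.192) km/h.
Velocity of scooter rider relative to cyclist = (15.239, 35.900) − (9.192, -9.192) = (6.046, 45.092) km/h.
Bearing = atan2(6.05, 45.09) = 7.64° clockwise from north.

007.6°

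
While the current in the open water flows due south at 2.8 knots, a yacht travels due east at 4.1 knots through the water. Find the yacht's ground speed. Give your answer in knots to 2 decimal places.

4.96 knots

Taking east as x and north as y: velocity relative to the water = (4.100, 0.000) knots; the water relative to ground = (0.000, -2.800) knots.
Velocity relative to ground = (4.100, 0.000) + (0.000, -2.800) = (4.100, -2.800) knots.
Speed = |(4.100, -2.800)| = 4.965 knots.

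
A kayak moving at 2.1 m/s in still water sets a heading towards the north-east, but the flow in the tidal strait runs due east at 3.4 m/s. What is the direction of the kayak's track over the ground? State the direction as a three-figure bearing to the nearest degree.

073°

Taking east as x and north as y: velocity relative to the water = (1.485, 1.485) m/s; the water relative to ground = (3.400, 0.000) m/s.
Velocity relative to ground = (1.485, 1.485) + (3.400, 0.000) = (4.885, 1.485) m/s.
Bearing = atan2(4.88, 1.48) = 73.09° clockwise from north.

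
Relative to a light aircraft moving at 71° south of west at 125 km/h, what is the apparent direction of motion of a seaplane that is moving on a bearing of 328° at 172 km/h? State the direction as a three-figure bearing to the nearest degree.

349°

Taking east as x and north as y: seaplane velocity = (-91.146, 145.864) km/h; light aircraft velocity = (-40.696, -118.190) km/h.
Velocity of seaplane relative to light aircraft = (-91.146, 145.864) − (-40.696, -118.190) = (-50.450, 264.054) km/h.
Bearing = atan2(-50.45, 264.05) = 349.18° clockwise from north.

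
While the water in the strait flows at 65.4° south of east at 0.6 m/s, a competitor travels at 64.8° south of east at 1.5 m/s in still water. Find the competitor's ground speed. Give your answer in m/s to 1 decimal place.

2.1 m/s

Taking east as x and north as y: velocity relative to the water = (0.639, -1.357) m/s; the water relative to ground = (0.250, -0.546) m/s.
Velocity relative to ground = (0.639, -1.357) + (0.250, -0.546) = (0.888, -1.903) m/s.
Speed = |(0.888, -1.903)| = 2.100 m/s.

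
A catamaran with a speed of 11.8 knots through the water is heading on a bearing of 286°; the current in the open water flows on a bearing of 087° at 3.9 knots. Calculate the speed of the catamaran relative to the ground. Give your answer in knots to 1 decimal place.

8.2 knots

Taking east as x and north as y: velocity relative to the water = (-11.343, 3.253) knots; the water relative to ground = (3.895, 0.204) knots.
Velocity relative to ground = (-11.343, 3.253) + (3.895, 0.204) = (-7.448, 3.457) knots.
Speed = |(-7.448, 3.457)| = 8.211 knots.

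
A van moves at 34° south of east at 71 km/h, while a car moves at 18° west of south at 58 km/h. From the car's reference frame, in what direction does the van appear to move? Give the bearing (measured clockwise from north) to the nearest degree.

079°

Taking east as x and north as y: van velocity = (58.862, -39.703) km/h; car velocity = (-17.923, -55.161) km/h.
Velocity of van relative to car = (58.862, -39.703) − (-17.923, -55.161) = (76.785, 15.459) km/h.
Bearing = atan2(76.78, 15.46) = 78.62° clockwise from north.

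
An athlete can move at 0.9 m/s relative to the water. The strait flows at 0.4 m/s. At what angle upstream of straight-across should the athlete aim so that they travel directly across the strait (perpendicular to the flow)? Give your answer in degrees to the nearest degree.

26°

To cancel the current, the upstream component of the athlete's velocity must equal the flow: 0.9 sin θ = 0.4.
sin θ = 0.4 / 0.9 = 0.4444.
θ = arcsin(0.4444) = 26.388°.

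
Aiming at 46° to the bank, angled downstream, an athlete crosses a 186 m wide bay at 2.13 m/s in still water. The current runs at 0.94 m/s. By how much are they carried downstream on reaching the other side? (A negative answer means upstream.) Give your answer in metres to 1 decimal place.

Perpendicular speed = 1.532 m/s; crossing time = 186 / 1.532 = 121.395 s.
Net downstream speed = 2.420 m/s.
Drift = 2.420 × 121.395 = 293.729 m (downstream).

293.7 m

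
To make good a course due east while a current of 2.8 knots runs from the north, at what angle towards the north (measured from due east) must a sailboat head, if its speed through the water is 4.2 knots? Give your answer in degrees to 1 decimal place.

The current pushes perpendicular to the desired track; the heading must have a component into the current equal to 2.8 knots: 4.2 sin θ = 2.8.
sin θ = 0.6667, so θ = 41.810°.

41.8°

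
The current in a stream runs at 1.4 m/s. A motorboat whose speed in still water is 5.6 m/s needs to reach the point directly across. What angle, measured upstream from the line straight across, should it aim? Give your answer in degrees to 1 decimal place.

To cancel the current, the upstream component of the motorboat's velocity must equal the flow: 5.6 sin θ = 1.4.
sin θ = 1.4 / 5.6 = 0.2500.
θ = arcsin(0.2500) = 14.478°.

14.5°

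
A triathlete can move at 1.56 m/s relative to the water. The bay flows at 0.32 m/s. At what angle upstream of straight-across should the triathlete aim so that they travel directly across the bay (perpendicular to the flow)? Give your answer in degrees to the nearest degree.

To cancel the current, the upstream component of the triathlete's velocity must equal the flow: 1.56 sin θ = 0.32.
sin θ = 0.32 / 1.56 = 0.2051.
θ = arcsin(0.2051) = 11.837°.

12°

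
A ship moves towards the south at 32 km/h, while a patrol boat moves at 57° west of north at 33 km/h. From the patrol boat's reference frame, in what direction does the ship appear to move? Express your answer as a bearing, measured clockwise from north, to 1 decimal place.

151.0°

Taking east as x and north as y: ship velocity = (0.000, -32.000) km/h; patrol boat velocity = (-27.676, 17.973) km/h.
Velocity of ship relative to patrol boat = (0.000, -32.000) − (-27.676, 17.973) = (27.676, -49.973) km/h.
Bearing = atan2(27.68, -49.97) = 151.02° clockwise from north.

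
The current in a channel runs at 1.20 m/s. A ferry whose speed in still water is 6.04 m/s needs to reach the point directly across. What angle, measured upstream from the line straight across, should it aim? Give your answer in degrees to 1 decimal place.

11.5°

To cancel the current, the upstream component of the ferry's velocity must equal the flow: 6.04 sin θ = 1.20.
sin θ = 1.20 / 6.04 = 0.1987.
θ = arcsin(0.1987) = 11.460°.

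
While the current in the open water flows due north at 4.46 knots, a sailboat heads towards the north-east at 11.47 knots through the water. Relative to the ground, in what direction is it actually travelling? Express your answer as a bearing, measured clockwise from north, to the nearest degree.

033°

Taking east as x and north as y: velocity relative to the water = (8.111, 8.111) knots; the water relative to ground = (0.000, 4.460) knots.
Velocity relative to ground = (8.111, 8.111) + (0.000, 4.460) = (8.111, 12.571) knots.
Bearing = atan2(8.11, 12.57) = 32.83° clockwise from north.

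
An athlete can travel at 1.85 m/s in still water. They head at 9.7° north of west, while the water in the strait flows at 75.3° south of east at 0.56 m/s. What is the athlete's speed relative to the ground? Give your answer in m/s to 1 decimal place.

1.7 m/s

Taking east as x and north as y: velocity relative to the water = (-1.824, 0.312) m/s; the water relative to ground = (0.142, -0.542) m/s.
Velocity relative to ground = (-1.824, 0.312) + (0.142, -0.542) = (-1.681, -0.230) m/s.
Speed = |(-1.681, -0.230)| = 1.697 m/s.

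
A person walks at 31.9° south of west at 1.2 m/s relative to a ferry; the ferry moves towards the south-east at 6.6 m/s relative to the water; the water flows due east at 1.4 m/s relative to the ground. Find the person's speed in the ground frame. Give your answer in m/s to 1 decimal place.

In east/north components (m/s): person relative to ferry = (-1.019, -0.634); ferry relative to water = (4.667, -4.667); water relative to ground = (1.400, 0.000).
Sum = (5.048, -5.301) m/s.
Speed = |(5.048, -5.301)| = 7.320 m/s.

7.3 m/s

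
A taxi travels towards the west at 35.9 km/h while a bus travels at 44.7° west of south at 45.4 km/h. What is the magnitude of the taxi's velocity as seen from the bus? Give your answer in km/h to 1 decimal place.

Taking east as x and north as y: taxi velocity = (-35.900, 0.000) km/h; bus velocity = (-31.934, -32.270) km/h.
Velocity of taxi relative to bus = (-35.900, 0.000) − (-31.934, -32.270) = (-3.966, 32.270) km/h.
Magnitude = |(-3.966, 32.270)| = 32.513 km/h.

32.5 km/h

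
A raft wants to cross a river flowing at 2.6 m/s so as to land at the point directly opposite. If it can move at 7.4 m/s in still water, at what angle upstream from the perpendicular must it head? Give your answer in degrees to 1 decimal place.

To cancel the current, the upstream component of the raft's velocity must equal the flow: 7.4 sin θ = 2.6.
sin θ = 2.6 / 7.4 = 0.3514.
θ = arcsin(0.3514) = 20.570°.

20.6°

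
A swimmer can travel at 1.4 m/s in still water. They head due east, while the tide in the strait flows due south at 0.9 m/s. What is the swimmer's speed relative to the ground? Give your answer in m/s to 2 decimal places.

Taking east as x and north as y: velocity relative to the water = (1.400, 0.000) m/s; the water relative to ground = (0.000, -0.900) m/s.
Velocity relative to ground = (1.400, 0.000) + (0.000, -0.900) = (1.400, -0.900) m/s.
Speed = |(1.400, -0.900)| = 1.664 m/s.

1.66 m/s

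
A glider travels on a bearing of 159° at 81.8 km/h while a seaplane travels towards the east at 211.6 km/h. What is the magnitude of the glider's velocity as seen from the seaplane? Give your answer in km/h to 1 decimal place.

197.6 km/h

Taking east as x and north as y: glider velocity = (29.314, -76.367) km/h; seaplane velocity = (211.600, 0.000) km/h.
Velocity of glider relative to seaplane = (29.314, -76.367) − (211.600, 0.000) = (-182.286, -76.367) km/h.
Magnitude = |(-182.286, -76.367)| = 197.636 km/h.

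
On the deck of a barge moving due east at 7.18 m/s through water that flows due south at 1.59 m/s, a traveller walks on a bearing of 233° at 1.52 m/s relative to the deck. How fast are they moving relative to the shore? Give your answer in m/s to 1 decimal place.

6.5 m/s

In east/north components (m/s): traveller relative to barge = (-1.214, -0.915); barge relative to water = (7.180, 0.000); water relative to ground = (0.000, -1.590).
Sum = (5.966, -2.505) m/s.
Speed = |(5.966, -2.505)| = 6.471 m/s.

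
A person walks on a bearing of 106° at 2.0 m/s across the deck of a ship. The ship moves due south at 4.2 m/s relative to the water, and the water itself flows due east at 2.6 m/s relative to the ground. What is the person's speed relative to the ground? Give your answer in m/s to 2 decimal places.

6.56 m/s

In east/north components (m/s): person relative to ship = (1.923, -0.551); ship relative to water = (0.000, -4.200); water relative to ground = (2.600, 0.000).
Sum = (4.523, -4.751) m/s.
Speed = |(4.523, -4.751)| = 6.560 m/s.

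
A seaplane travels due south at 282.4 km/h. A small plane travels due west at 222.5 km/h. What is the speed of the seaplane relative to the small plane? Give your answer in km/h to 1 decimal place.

Taking east as x and north as y: seaplane velocity = (0.000, -282.400) km/h; small plane velocity = (-222.500, 0.000) km/h.
Velocity of seaplane relative to small plane = (0.000, -282.400) − (-222.500, 0.000) = (222.500, -282.400) km/h.
Magnitude = |(222.500, -282.400)| = 359.522 km/h.

359.5 km/h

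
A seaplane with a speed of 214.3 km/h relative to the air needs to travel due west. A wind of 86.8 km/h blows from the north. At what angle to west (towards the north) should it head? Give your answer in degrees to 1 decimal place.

The wind pushes perpendicular to the desired track; the heading must have a component into the wind equal to 86.8 km/h: 214.3 sin θ = 86.8.
sin θ = 0.4050, so θ = 23.894°.

23.9°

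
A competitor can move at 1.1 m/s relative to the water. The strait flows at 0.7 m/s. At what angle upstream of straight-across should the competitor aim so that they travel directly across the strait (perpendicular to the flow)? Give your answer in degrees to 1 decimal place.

39.5°

To cancel the current, the upstream component of the competitor's velocity must equal the flow: 1.1 sin θ = 0.7.
sin θ = 0.7 / 1.1 = 0.6364.
θ = arcsin(0.6364) = 39.521°.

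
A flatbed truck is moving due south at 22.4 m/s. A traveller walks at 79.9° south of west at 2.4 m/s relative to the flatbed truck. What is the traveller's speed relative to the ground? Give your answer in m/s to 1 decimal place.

Taking east as x and north as y: flatbed truck velocity = (0.000, -22.400) m/s; traveller velocity relative to flatbed truck = (-0.421, -2.363) m/s.
Velocity relative to ground = (0.000, -22.400) + (-0.421, -2.363) = (-0.421, -24.763) m/s.
Speed = |(-0.421, -24.763)| = 24.766 m/s.

24.8 m/s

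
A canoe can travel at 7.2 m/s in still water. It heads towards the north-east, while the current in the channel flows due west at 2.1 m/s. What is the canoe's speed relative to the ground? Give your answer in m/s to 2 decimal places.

5.90 m/s

Taking east as x and north as y: velocity relative to the water = (5.091, 5.091) m/s; the water relative to ground = (-2.100, 0.000) m/s.
Velocity relative to ground = (5.091, 5.091) + (-2.100, 0.000) = (2.991, 5.091) m/s.
Speed = |(2.991, 5.091)| = 5.905 m/s.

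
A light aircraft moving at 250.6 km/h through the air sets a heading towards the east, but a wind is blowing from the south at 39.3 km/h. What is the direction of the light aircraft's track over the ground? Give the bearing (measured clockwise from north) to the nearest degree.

Taking east as x and north as y: velocity relative to the air = (250.600, 0.000) km/h; the air relative to ground = (0.000, 39.300) km/h.
Velocity relative to ground = (250.600, 0.000) + (0.000, 39.300) = (250.600, 39.300) km/h.
Bearing = atan2(250.60, 39.30) = 81.09° clockwise from north.

081°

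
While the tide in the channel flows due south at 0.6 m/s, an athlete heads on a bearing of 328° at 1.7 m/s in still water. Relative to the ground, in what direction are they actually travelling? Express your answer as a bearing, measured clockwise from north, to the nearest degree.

Taking east as x and north as y: velocity relative to the water = (-0.901, 1.442) m/s; the water relative to ground = (0.000, -0.600) m/s.
Velocity relative to ground = (-0.901, 1.442) + (0.000, -0.600) = (-0.901, 0.842) m/s.
Bearing = atan2(-0.90, 0.84) = 313.05° clockwise from north.

313°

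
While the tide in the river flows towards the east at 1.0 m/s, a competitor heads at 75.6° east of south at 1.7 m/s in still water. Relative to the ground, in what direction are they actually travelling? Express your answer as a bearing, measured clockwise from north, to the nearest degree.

099°

Taking east as x and north as y: velocity relative to the water = (1.647, -0.423) m/s; the water relative to ground = (1.000, 0.000) m/s.
Velocity relative to ground = (1.647, -0.423) + (1.000, 0.000) = (2.647, -0.423) m/s.
Bearing = atan2(2.65, -0.42) = 99.08° clockwise from north.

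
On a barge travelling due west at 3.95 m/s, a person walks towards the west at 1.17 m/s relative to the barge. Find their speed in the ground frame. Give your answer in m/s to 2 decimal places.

5.12 m/s

Taking east as x and north as y: barge velocity = (-3.950, 0.000) m/s; person velocity relative to barge = (-1.170, 0.000) m/s.
Velocity relative to ground = (-3.950, 0.000) + (-1.170, 0.000) = (-5.120, 0.000) m/s.
Speed = |(-5.120, 0.000)| = 5.120 m/s.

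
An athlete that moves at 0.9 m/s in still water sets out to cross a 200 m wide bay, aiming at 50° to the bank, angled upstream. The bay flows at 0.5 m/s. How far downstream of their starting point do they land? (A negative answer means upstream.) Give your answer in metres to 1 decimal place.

Perpendicular speed = 0.689 m/s; crossing time = 200 / 0.689 = 290.091 s.
Net downstream speed = -0.079 m/s.
Drift = -0.079 × 290.091 = -22.775 m (upstream).

-22.8 m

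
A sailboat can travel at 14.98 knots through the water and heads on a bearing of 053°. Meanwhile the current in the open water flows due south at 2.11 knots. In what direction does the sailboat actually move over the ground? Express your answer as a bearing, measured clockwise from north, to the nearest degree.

Taking east as x and north as y: velocity relative to the water = (11.964, 9.015) knots; the water relative to ground = (0.000, -2.110) knots.
Velocity relative to ground = (11.964, 9.015) + (0.000, -2.110) = (11.964, 6.905) knots.
Bearing = atan2(11.96, 6.91) = 60.01° clockwise from north.

060°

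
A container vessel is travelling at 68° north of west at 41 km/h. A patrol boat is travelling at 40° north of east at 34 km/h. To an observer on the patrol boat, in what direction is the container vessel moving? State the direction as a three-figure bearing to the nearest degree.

291°

Taking east as x and north as y: container vessel velocity = (-15.359, 38.015) km/h; patrol boat velocity = (26.046, 21.855) km/h.
Velocity of container vessel relative to patrol boat = (-15.359, 38.015) − (26.046, 21.855) = (-41.404, 16.160) km/h.
Bearing = atan2(-41.40, 16.16) = 291.32° clockwise from north.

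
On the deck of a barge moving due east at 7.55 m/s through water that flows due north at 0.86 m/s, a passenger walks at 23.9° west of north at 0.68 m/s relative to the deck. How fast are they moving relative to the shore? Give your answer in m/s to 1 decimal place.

7.4 m/s

In east/north components (m/s): passenger relative to barge = (-0.275, 0.622); barge relative to water = (7.550, 0.000); water relative to ground = (0.000, 0.860).
Sum = (7.275, 1.482) m/s.
Speed = |(7.275, 1.482)| = 7.424 m/s.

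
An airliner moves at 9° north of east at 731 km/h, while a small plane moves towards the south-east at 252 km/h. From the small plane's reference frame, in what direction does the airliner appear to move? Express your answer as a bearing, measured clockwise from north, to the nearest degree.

Taking east as x and north as y: airliner velocity = (722.000, 114.354) km/h; small plane velocity = (178.191, -178.191) km/h.
Velocity of airliner relative to small plane = (722.000, 114.354) − (178.191, -178.191) = (543.809, 292.545) km/h.
Bearing = atan2(543.81, 292.54) = 61.72° clockwise from north.

062°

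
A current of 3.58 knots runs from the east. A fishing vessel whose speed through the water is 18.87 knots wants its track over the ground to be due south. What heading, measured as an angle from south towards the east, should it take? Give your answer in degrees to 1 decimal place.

The current pushes perpendicular to the desired track; the heading must have a component into the current equal to 3.58 knots: 18.87 sin θ = 3.58.
sin θ = 0.1897, so θ = 10.936°.

10.9°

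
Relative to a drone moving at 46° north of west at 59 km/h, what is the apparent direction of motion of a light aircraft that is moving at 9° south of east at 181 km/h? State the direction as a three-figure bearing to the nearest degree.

Taking east as x and north as y: light aircraft velocity = (178.772, -28.315) km/h; drone velocity = (-40.985, 42.441) km/h.
Velocity of light aircraft relative to drone = (178.772, -28.315) − (-40.985, 42.441) = (219.756, -70.756) km/h.
Bearing = atan2(219.76, -70.76) = 107.85° clockwise from north.

108°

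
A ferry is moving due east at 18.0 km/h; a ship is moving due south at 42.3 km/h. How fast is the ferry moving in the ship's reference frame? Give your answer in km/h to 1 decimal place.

46.0 km/h

Taking east as x and north as y: ferry velocity = (18.000, 0.000) km/h; ship velocity = (0.000, -42.300) km/h.
Velocity of ferry relative to ship = (18.000, 0.000) − (0.000, -42.300) = (18.000, 42.300) km/h.
Magnitude = |(18.000, 42.300)| = 45.971 km/h.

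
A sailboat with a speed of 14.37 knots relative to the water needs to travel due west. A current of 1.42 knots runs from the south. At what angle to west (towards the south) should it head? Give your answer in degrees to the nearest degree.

6°

The current pushes perpendicular to the desired track; the heading must have a component into the current equal to 1.42 knots: 14.37 sin θ = 1.42.
sin θ = 0.0988, so θ = 5.671°.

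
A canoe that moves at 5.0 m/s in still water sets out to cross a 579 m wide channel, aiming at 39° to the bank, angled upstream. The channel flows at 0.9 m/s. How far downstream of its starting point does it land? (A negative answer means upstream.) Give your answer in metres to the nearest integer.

Perpendicular speed = 3.147 m/s; crossing time = 579 / 3.147 = 184.008 s.
Net downstream speed = -2.986 m/s.
Drift = -2.986 × 184.008 = -549.398 m (upstream).

-549 m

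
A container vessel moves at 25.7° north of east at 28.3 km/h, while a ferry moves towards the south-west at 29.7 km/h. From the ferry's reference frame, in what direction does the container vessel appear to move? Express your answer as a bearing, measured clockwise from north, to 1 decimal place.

Taking east as x and north as y: container vessel velocity = (25.500, 12.273) km/h; ferry velocity = (-21.001, -21.001) km/h.
Velocity of container vessel relative to ferry = (25.500, 12.273) − (-21.001, -21.001) = (46.502, 33.274) km/h.
Bearing = atan2(46.50, 33.27) = 54.41° clockwise from north.

054.4°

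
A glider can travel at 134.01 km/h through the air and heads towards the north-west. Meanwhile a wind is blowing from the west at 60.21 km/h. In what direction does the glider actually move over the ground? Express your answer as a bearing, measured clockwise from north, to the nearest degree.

Taking east as x and north as y: velocity relative to the air = (-94.759, 94.759) km/h; the air relative to ground = (60.210, 0.000) km/h.
Velocity relative to ground = (-94.759, 94.759) + (60.210, 0.000) = (-34.549, 94.759) km/h.
Bearing = atan2(-34.55, 94.76) = 339.97° clockwise from north.

340°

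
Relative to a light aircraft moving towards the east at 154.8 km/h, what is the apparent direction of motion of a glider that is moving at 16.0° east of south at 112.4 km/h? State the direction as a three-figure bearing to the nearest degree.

Taking east as x and north as y: glider velocity = (30.982, -108.046) km/h; light aircraft velocity = (154.800, 0.000) km/h.
Velocity of glider relative to light aircraft = (30.982, -108.046) − (154.800, 0.000) = (-123.818, -108.046) km/h.
Bearing = atan2(-123.82, -108.05) = 228.89° clockwise from north.

229°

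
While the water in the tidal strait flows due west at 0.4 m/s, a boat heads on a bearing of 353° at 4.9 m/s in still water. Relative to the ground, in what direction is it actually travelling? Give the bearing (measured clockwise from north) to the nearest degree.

Taking east as x and north as y: velocity relative to the water = (-0.597, 4.863) m/s; the water relative to ground = (-0.400, 0.000) m/s.
Velocity relative to ground = (-0.597, 4.863) + (-0.400, 0.000) = (-0.997, 4.863) m/s.
Bearing = atan2(-1.00, 4.86) = 348.41° clockwise from north.

348°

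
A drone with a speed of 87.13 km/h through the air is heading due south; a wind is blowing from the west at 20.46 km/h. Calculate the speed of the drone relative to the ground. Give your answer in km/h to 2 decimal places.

89.50 km/h

Taking east as x and north as y: velocity relative to the air = (0.000, -87.130) km/h; the air relative to ground = (20.460, 0.000) km/h.
Velocity relative to ground = (0.000, -87.130) + (20.460, 0.000) = (20.460, -87.130) km/h.
Speed = |(20.460, -87.130)| = 89.500 km/h.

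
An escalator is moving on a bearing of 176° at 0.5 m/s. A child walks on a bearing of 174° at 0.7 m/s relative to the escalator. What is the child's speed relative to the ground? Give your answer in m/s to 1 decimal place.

Taking east as x and north as y: escalator velocity = (0.035, -0.499) m/s; child velocity relative to escalator = (0.073, -0.696) m/s.
Velocity relative to ground = (0.035, -0.499) + (0.073, -0.696) = (0.108, -1.195) m/s.
Speed = |(0.108, -1.195)| = 1.200 m/s.

1.2 m/s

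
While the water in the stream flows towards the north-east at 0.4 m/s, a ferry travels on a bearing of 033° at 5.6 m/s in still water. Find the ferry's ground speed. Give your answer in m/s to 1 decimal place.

6.0 m/s

Taking east as x and north as y: velocity relative to the water = (3.050, 4.697) m/s; the water relative to ground = (0.283, 0.283) m/s.
Velocity relative to ground = (3.050, 4.697) + (0.283, 0.283) = (3.333, 4.979) m/s.
Speed = |(3.333, 4.979)| = 5.992 m/s.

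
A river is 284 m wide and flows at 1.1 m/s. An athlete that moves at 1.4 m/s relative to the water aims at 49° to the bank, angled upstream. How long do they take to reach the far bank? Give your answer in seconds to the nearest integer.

The component of the athlete's velocity perpendicular to the bank is 1.4 × sin 49° = 1.057 m/s.
The flow acts along the bank and has no component across it.
Time = 284 / 1.057 = 268.788 s.

269 s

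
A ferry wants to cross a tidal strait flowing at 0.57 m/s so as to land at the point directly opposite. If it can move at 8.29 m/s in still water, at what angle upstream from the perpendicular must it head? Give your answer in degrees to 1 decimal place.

To cancel the current, the upstream component of the ferry's velocity must equal the flow: 8.29 sin θ = 0.57.
sin θ = 0.57 / 8.29 = 0.0688.
θ = arcsin(0.0688) = 3.943°.

3.9°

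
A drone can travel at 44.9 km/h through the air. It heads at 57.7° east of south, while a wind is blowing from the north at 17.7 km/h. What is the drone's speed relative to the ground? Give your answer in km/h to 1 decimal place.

Taking east as x and north as y: velocity relative to the air = (37.952, -23.992) km/h; the air relative to ground = (0.000, -17.700) km/h.
Velocity relative to ground = (37.952, -23.992) + (0.000, -17.700) = (37.952, -41.692) km/h.
Speed = |(37.952, -41.692)| = 56.379 km/h.

56.4 km/h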